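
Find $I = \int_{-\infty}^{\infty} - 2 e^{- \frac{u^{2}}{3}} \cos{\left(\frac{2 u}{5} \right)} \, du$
$- \frac{2 \sqrt{3} \sqrt{\pi}}{e^{\frac{3}{25}}}$

Let $b$ denote the cosine frequency and define $I(b) = \int_{-\infty}^{\infty} - 2 e^{- \frac{u^{2}}{3}} \cos{\left(b u \right)} \, du$.

Differentiating under the integral sign,
$$I'(b) = \int_{-\infty}^{\infty} 2 u e^{- \frac{u^{2}}{3}} \sin{\left(b u \right)} \, du.$$

Integrate $\int_{-\infty}^{\infty} u \sin(b u)\, e^{- \frac{u^{2}}{3}}\, du$ by parts with $w = \sin(b u)$ and $dv = u\, e^{- \frac{u^{2}}{3}}\, du$, giving $v = - \frac{3 e^{- \frac{u^{2}}{3}}}{2}$. The boundary term vanishes and
$$\int_{-\infty}^{\infty} u \sin(b u)\, e^{- \frac{u^{2}}{3}}\, du = \frac{3 b}{2} \int_{-\infty}^{\infty} \cos(b u)\, e^{- \frac{u^{2}}{3}}\, du,$$
so $I'(b) = - \frac{3 b}{2}\, I(b)$.

This is a separable first-order ODE; solving with the initial condition $I(0) = \int_{-\infty}^{\infty} - 2 e^{- \frac{u^{2}}{3}}\,du = - 2 \sqrt{3} \sqrt{\pi}$ gives
$$I(b) = - 2 \sqrt{3} \sqrt{\pi} e^{- \frac{3 b^{2}}{4}}.$$

Setting $b = \frac{2}{5}$:
$$I = - \frac{2 \sqrt{3} \sqrt{\pi}}{e^{\frac{3}{25}}}.$$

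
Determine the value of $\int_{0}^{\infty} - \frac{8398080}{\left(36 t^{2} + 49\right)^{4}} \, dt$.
$- \frac{218700 \pi}{823543}$

Begin with the known result
$$J(a) = \int_{0}^{\infty} - \frac{5}{a^{2} + t^{2}} \, dt = - \frac{5 \pi}{2 a}.$$

Differentiating under the integral sign with respect to $a$,
$$\frac{dJ}{da} = \int_{0}^{\infty} \frac{10 a}{\left(a^{2} + t^{2}\right)^{2}} \, dt = \frac{5 \pi}{2 a^{2}},$$
so $\int_{0}^{\infty} - \frac{5}{\left(a^{2} + t^{2}\right)^{2}} \, dt = - \frac{5 \pi}{4 a^{3}}$.

Repeating — each differentiation of $1/(t^2+a^2)^j$ produces $-2ja/(t^2+a^2)^{j+1}$ — and dividing through by $-2ja$ at each step yields, after $3$ differentiations in total,
$$\int_{0}^{\infty} - \frac{5}{\left(a^{2} + t^{2}\right)^{4}} \, dt = - \frac{25 \pi}{32 a^{7}}.$$

Setting $a = \frac{7}{6}$:
$$I = - \frac{218700 \pi}{823543}.$$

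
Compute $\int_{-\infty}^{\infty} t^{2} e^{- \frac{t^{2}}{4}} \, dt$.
$4 \sqrt{\pi}$

Start from the elementary integral
$$J(a) = \int_{-\infty}^{\infty} e^{- a t^{2}} \, dt = \frac{\sqrt{\pi}}{\sqrt{a}}.$$

Differentiating under the integral sign brings down a factor of $(-t^2)$:
$$\frac{dJ}{da} = \int_{-\infty}^{\infty} - t^{2} e^{- a t^{2}} \, dt = - \frac{\sqrt{\pi}}{2 a^{\frac{3}{2}}}.$$

The integral on the left is $-I$, so $I = \frac{\sqrt{\pi}}{2 a^{\frac{3}{2}}}$.

Setting $a = \frac{1}{4}$:
$$I = 4 \sqrt{\pi}.$$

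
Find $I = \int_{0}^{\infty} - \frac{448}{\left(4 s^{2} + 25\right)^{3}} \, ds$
$- \frac{42 \pi}{3125}$

Begin with the known result
$$J(a) = \int_{0}^{\infty} - \frac{7}{a^{2} + s^{2}} \, ds = - \frac{7 \pi}{2 a}.$$

Differentiating under the integral sign with respect to $a$,
$$\frac{dJ}{da} = \int_{0}^{\infty} \frac{14 a}{\left(a^{2} + s^{2}\right)^{2}} \, ds = \frac{7 \pi}{2 a^{2}},$$
so $\int_{0}^{\infty} - \frac{7}{\left(a^{2} + s^{2}\right)^{2}} \, ds = - \frac{7 \pi}{4 a^{3}}$.

Repeating — each differentiation of $1/(s^2+a^2)^j$ produces $-2ja/(s^2+a^2)^{j+1}$ — and dividing through by $-2ja$ at each step yields, after $2$ differentiations in total,
$$\int_{0}^{\infty} - \frac{7}{\left(a^{2} + s^{2}\right)^{3}} \, ds = - \frac{21 \pi}{16 a^{5}}.$$

Setting $a = \frac{5}{2}$:
$$I = - \frac{42 \pi}{3125}.$$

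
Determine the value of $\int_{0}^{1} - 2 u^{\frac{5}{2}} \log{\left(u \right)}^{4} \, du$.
$- \frac{1536}{16807}$

Begin with the known integral
$$J(a) = \int_{0}^{1} - 2 u^{a} \, du = - \frac{2}{a + 1}.$$

Differentiating under the integral sign brings down a factor of $\ln u$:
$$\frac{dJ}{da} = \int_{0}^{1} - 2 u^{a} \log{\left(u \right)} \, du = \frac{2}{\left(a + 1\right)^{2}}.$$

Repeating $4$ times in total — each differentiation brings down another $\ln u$ — gives
$$\frac{d^{4}J}{da^{4}} = \int_{0}^{1} - 2 u^{a} \log{\left(u \right)}^{4} \, du = - \frac{48}{\left(a + 1\right)^{5}},$$
and the integrand here is exactly the target integrand, so $I = - \frac{48}{\left(a + 1\right)^{5}}$.

Setting $a = \frac{5}{2}$:
$$I = - \frac{1536}{16807}.$$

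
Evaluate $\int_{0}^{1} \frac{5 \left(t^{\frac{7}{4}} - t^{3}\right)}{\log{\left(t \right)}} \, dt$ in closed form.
$- \log{\left(\frac{1048576}{161051} \right)}$

Consider the one-parameter family: let $I(a) = \int_{0}^{1} \frac{5 \left(t^{\frac{7}{4}} - t^{a}\right)}{\log{\left(t \right)}} \, dt$.

Since $\dfrac{\partial}{\partial a}\,t^{a} = t^{a} \ln t$, the $\ln t$ in the denominator cancels and
$$\frac{dI}{da} = \int_{0}^{1} -5 t^{a} \, dt = -5 \left[\frac{t^{a+1}}{a+1}\right]_0^1 = - \frac{5}{a + 1}.$$

Integrating with respect to $a$ gives $I(a) = - \log{\left(\frac{1024 \left(a + 1\right)^{5}}{161051} \right)} + C$.

At $a = \frac{7}{4}$ the integrand is identically $0$, so $I(\frac{7}{4}) = 0$. The closed form gives $0$, hence $C = 0$.

Setting $a = 3$:
$$I = - \log{\left(\frac{1048576}{161051} \right)}.$$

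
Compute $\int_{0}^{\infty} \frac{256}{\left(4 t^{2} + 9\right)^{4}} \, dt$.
$\frac{20 \pi}{2187}$

Recall the elementary integral
$$J(a) = \int_{0}^{\infty} \frac{1}{a^{2} + t^{2}} \, dt = \frac{\pi}{2 a}.$$

Differentiating under the integral sign with respect to $a$,
$$\frac{dJ}{da} = \int_{0}^{\infty} - \frac{2 a}{\left(a^{2} + t^{2}\right)^{2}} \, dt = - \frac{\pi}{2 a^{2}},$$
so $\int_{0}^{\infty} \frac{1}{\left(a^{2} + t^{2}\right)^{2}} \, dt = \frac{\pi}{4 a^{3}}$.

Repeating — each differentiation of $1/(t^2+a^2)^j$ produces $-2ja/(t^2+a^2)^{j+1}$ — and dividing through by $-2ja$ at each step yields, after $3$ differentiations in total,
$$\int_{0}^{\infty} \frac{1}{\left(a^{2} + t^{2}\right)^{4}} \, dt = \frac{5 \pi}{32 a^{7}}.$$

Setting $a = \frac{3}{2}$:
$$I = \frac{20 \pi}{2187}.$$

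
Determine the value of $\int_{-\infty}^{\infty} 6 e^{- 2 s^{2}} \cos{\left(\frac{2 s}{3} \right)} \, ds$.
$\frac{3 \sqrt{2} \sqrt{\pi}}{e^{\frac{1}{18}}}$

Let $b$ denote the cosine frequency and define $I(b) = \int_{-\infty}^{\infty} 6 e^{- 2 s^{2}} \cos{\left(b s \right)} \, ds$.

Differentiating under the integral sign,
$$I'(b) = \int_{-\infty}^{\infty} - 6 s e^{- 2 s^{2}} \sin{\left(b s \right)} \, ds.$$

Integrate $\int_{-\infty}^{\infty} s \sin(b s)\, e^{- 2 s^{2}}\, ds$ by parts with $u = \sin(b s)$ and $dv = s\, e^{- 2 s^{2}}\, ds$, giving $v = - \frac{e^{- 2 s^{2}}}{4}$. The boundary term vanishes and
$$\int_{-\infty}^{\infty} s \sin(b s)\, e^{- 2 s^{2}}\, ds = \frac{b}{4} \int_{-\infty}^{\infty} \cos(b s)\, e^{- 2 s^{2}}\, ds,$$
so $I'(b) = - \frac{b}{4}\, I(b)$.

This is a separable first-order ODE; solving with the initial condition $I(0) = \int_{-\infty}^{\infty} 6 e^{- 2 s^{2}}\,ds = 3 \sqrt{2} \sqrt{\pi}$ gives
$$I(b) = 3 \sqrt{2} \sqrt{\pi} e^{- \frac{b^{2}}{8}}.$$

Setting $b = \frac{2}{3}$:
$$I = \frac{3 \sqrt{2} \sqrt{\pi}}{e^{\frac{1}{18}}}.$$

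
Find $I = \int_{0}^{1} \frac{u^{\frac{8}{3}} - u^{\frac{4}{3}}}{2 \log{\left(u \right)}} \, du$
$- \frac{\log{\left(7 \right)}}{2} + \frac{\log{\left(11 \right)}}{2}$

Introduce a parameter $a$ in the exponent: let $I(a) = \int_{0}^{1} \frac{u^{\frac{8}{3}} - u^{a}}{2 \log{\left(u \right)}} \, du$.

Since $\dfrac{\partial}{\partial a}\,u^{a} = u^{a} \ln u$, the $\ln u$ in the denominator cancels and
$$\frac{dI}{da} = \int_{0}^{1} - \frac{1}{2} u^{a} \, du = - \frac{1}{2} \left[\frac{u^{a+1}}{a+1}\right]_0^1 = - \frac{1}{2 a + 2}.$$

Integrating with respect to $a$ gives $I(a) = - \frac{\log{\left(a + 1 \right)}}{2} - \frac{\log{\left(3 \right)}}{2} + \frac{\log{\left(11 \right)}}{2} + C$.

At $a = \frac{8}{3}$ the integrand is identically $0$, so $I(\frac{8}{3}) = 0$. The closed form gives $0$, hence $C = 0$.

Setting $a = \frac{4}{3}$:
$$I = - \frac{\log{\left(7 \right)}}{2} + \frac{\log{\left(11 \right)}}{2}.$$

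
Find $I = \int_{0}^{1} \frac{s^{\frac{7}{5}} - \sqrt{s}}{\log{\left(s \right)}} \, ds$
$- \log{\left(\frac{5}{8} \right)}$

Consider the one-parameter family: let $I(a) = \int_{0}^{1} \frac{s^{\frac{7}{5}} - s^{a}}{\log{\left(s \right)}} \, ds$.

Since $\dfrac{\partial}{\partial a}\,s^{a} = s^{a} \ln s$, the $\ln s$ in the denominator cancels and
$$\frac{dI}{da} = \int_{0}^{1} -1 s^{a} \, ds = -1 \left[\frac{s^{a+1}}{a+1}\right]_0^1 = - \frac{1}{a + 1}.$$

Integrating with respect to $a$ gives $I(a) = - \log{\left(\frac{5 a}{12} + \frac{5}{12} \right)} + C$.

At $a = \frac{7}{5}$ the integrand is identically $0$, so $I(\frac{7}{5}) = 0$. The closed form gives $0$, hence $C = 0$.

Setting $a = \frac{1}{2}$:
$$I = - \log{\left(\frac{5}{8} \right)}.$$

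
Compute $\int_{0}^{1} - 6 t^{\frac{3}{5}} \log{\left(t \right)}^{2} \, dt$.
$- \frac{375}{128}$

Consider the simpler parametrised integral
$$J(a) = \int_{0}^{1} - 6 t^{a} \, dt = - \frac{6}{a + 1}.$$

Differentiating under the integral sign brings down a factor of $\ln t$:
$$\frac{dJ}{da} = \int_{0}^{1} - 6 t^{a} \log{\left(t \right)} \, dt = \frac{6}{\left(a + 1\right)^{2}}.$$

Repeating twice in total — each differentiation brings down another $\ln t$ — gives
$$\frac{d^{2}J}{da^{2}} = \int_{0}^{1} - 6 t^{a} \log{\left(t \right)}^{2} \, dt = - \frac{12}{\left(a + 1\right)^{3}},$$
and the integrand here is exactly the target integrand, so $I = - \frac{12}{\left(a + 1\right)^{3}}$.

Setting $a = \frac{3}{5}$:
$$I = - \frac{375}{128}.$$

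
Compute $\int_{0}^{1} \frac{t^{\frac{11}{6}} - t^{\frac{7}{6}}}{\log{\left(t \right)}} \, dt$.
$- \log{\left(13 \right)} + \log{\left(17 \right)}$

Replace the exponent $\frac{7}{6}$ by a parameter $a$: let $I(a) = \int_{0}^{1} \frac{t^{\frac{11}{6}} - t^{a}}{\log{\left(t \right)}} \, dt$.

Since $\dfrac{\partial}{\partial a}\,t^{a} = t^{a} \ln t$, the $\ln t$ in the denominator cancels and
$$\frac{dI}{da} = \int_{0}^{1} -1 t^{a} \, dt = -1 \left[\frac{t^{a+1}}{a+1}\right]_0^1 = - \frac{1}{a + 1}.$$

Integrating with respect to $a$ gives $I(a) = - \log{\left(\frac{6 a}{17} + \frac{6}{17} \right)} + C$.

At $a = \frac{11}{6}$ the integrand is identically $0$, so $I(\frac{11}{6}) = 0$. The closed form gives $0$, hence $C = 0$.

Setting $a = \frac{7}{6}$:
$$I = - \log{\left(13 \right)} + \log{\left(17 \right)}.$$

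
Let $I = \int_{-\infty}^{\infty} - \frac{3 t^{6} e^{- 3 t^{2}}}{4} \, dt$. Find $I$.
$- \frac{5 \sqrt{3} \sqrt{\pi}}{288}$

Consider the simpler parametrised integral
$$J(a) = \int_{-\infty}^{\infty} - \frac{3 e^{- a t^{2}}}{4} \, dt = - \frac{3 \sqrt{\pi}}{4 \sqrt{a}}.$$

Differentiating under the integral sign brings down a factor of $(-t^2)$:
$$\frac{dJ}{da} = \int_{-\infty}^{\infty} \frac{3 t^{2} e^{- a t^{2}}}{4} \, dt = \frac{3 \sqrt{\pi}}{8 a^{\frac{3}{2}}}.$$

Repeating $3$ times in total — each differentiation brings down another $(-t^2)$ — gives
$$\frac{d^{3}J}{da^{3}} = \int_{-\infty}^{\infty} \frac{3 t^{6} e^{- a t^{2}}}{4} \, dt = \frac{45 \sqrt{\pi}}{32 a^{\frac{7}{2}}},$$
and the integrand here is $(-1)^{3}$ times the target integrand, so $I = (-1)^{3}\,\frac{d^{3}J}{da^{3}} = - \frac{45 \sqrt{\pi}}{32 a^{\frac{7}{2}}}$.

Setting $a = 3$:
$$I = - \frac{5 \sqrt{3} \sqrt{\pi}}{288}.$$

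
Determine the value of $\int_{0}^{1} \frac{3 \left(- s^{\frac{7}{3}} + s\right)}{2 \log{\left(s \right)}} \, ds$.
$\log{\left(\frac{3 \sqrt{15}}{25} \right)}$

Replace the exponent $1$ by a parameter $a$: let $I(a) = \int_{0}^{1} \frac{3 \left(- s^{\frac{7}{3}} + s^{a}\right)}{2 \log{\left(s \right)}} \, ds$.

Since $\dfrac{\partial}{\partial a}\,s^{a} = s^{a} \ln s$, the $\ln s$ in the denominator cancels and
$$\frac{dI}{da} = \int_{0}^{1} \frac{3}{2} s^{a} \, ds = \frac{3}{2} \left[\frac{s^{a+1}}{a+1}\right]_0^1 = \frac{3}{2 \left(a + 1\right)}.$$

Integrating with respect to $a$ gives $I(a) = \log{\left(\frac{3 \sqrt{30} \left(a + 1\right)^{\frac{3}{2}}}{100} \right)} + C$.

At $a = \frac{7}{3}$ the integrand is identically $0$, so $I(\frac{7}{3}) = 0$. The closed form gives $0$, hence $C = 0$.

Setting $a = 1$:
$$I = \log{\left(\frac{3 \sqrt{15}}{25} \right)}.$$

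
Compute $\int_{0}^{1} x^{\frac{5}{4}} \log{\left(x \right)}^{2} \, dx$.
$\frac{128}{729}$

Begin with the known integral
$$J(a) = \int_{0}^{1} x^{a} \, dx = \frac{1}{a + 1}.$$

Differentiating under the integral sign brings down a factor of $\ln x$:
$$\frac{dJ}{da} = \int_{0}^{1} x^{a} \log{\left(x \right)} \, dx = - \frac{1}{\left(a + 1\right)^{2}}.$$

Repeating twice in total — each differentiation brings down another $\ln x$ — gives
$$\frac{d^{2}J}{da^{2}} = \int_{0}^{1} x^{a} \log{\left(x \right)}^{2} \, dx = \frac{2}{\left(a + 1\right)^{3}},$$
and the integrand here is exactly the target integrand, so $I = \frac{2}{\left(a + 1\right)^{3}}$.

Setting $a = \frac{5}{4}$:
$$I = \frac{128}{729}.$$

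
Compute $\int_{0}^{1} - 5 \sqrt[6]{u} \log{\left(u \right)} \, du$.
$\frac{180}{49}$

Begin with the known integral
$$J(a) = \int_{0}^{1} - 5 u^{a} \, du = - \frac{5}{a + 1}.$$

Differentiating under the integral sign brings down a factor of $\ln u$:
$$\frac{dJ}{da} = \int_{0}^{1} - 5 u^{a} \log{\left(u \right)} \, du = \frac{5}{\left(a + 1\right)^{2}}.$$

The integral on the left is $I$, so $I = \frac{5}{\left(a + 1\right)^{2}}$.

Setting $a = \frac{1}{6}$:
$$I = \frac{180}{49}.$$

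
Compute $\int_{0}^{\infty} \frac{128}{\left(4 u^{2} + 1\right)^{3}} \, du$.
$12 \pi$

Start from the standard arctangent integral
$$J(a) = \int_{0}^{\infty} \frac{2}{a^{2} + u^{2}} \, du = \frac{\pi}{a}.$$

Differentiating under the integral sign with respect to $a$,
$$\frac{dJ}{da} = \int_{0}^{\infty} - \frac{4 a}{\left(a^{2} + u^{2}\right)^{2}} \, du = - \frac{\pi}{a^{2}},$$
so $\int_{0}^{\infty} \frac{2}{\left(a^{2} + u^{2}\right)^{2}} \, du = \frac{\pi}{2 a^{3}}$.

Repeating — each differentiation of $1/(u^2+a^2)^j$ produces $-2ja/(u^2+a^2)^{j+1}$ — and dividing through by $-2ja$ at each step yields, after $2$ differentiations in total,
$$\int_{0}^{\infty} \frac{2}{\left(a^{2} + u^{2}\right)^{3}} \, du = \frac{3 \pi}{8 a^{5}}.$$

Setting $a = \frac{1}{2}$:
$$I = 12 \pi.$$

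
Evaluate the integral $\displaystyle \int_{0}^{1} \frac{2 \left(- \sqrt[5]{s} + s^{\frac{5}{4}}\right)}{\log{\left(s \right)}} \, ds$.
$- \log{\left(\frac{64}{225} \right)}$

Replace the exponent $\frac{1}{5}$ by a parameter $a$: let $I(a) = \int_{0}^{1} \frac{2 \left(s^{\frac{5}{4}} - s^{a}\right)}{\log{\left(s \right)}} \, ds$.

Since $\dfrac{\partial}{\partial a}\,s^{a} = s^{a} \ln s$, the $\ln s$ in the denominator cancels and
$$\frac{dI}{da} = \int_{0}^{1} -2 s^{a} \, ds = -2 \left[\frac{s^{a+1}}{a+1}\right]_0^1 = - \frac{2}{a + 1}.$$

Integrating with respect to $a$ gives $I(a) = - \log{\left(\frac{16 \left(a + 1\right)^{2}}{81} \right)} + C$.

At $a = \frac{5}{4}$ the integrand is identically $0$, so $I(\frac{5}{4}) = 0$. The closed form gives $0$, hence $C = 0$.

Setting $a = \frac{1}{5}$:
$$I = - \log{\left(\frac{64}{225} \right)}.$$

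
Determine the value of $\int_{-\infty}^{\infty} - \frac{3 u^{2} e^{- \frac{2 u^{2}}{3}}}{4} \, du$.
$- \frac{9 \sqrt{6} \sqrt{\pi}}{32}$

Start from the elementary integral
$$J(a) = \int_{-\infty}^{\infty} - \frac{3 e^{- a u^{2}}}{4} \, du = - \frac{3 \sqrt{\pi}}{4 \sqrt{a}}.$$

Differentiating under the integral sign brings down a factor of $(-u^2)$:
$$\frac{dJ}{da} = \int_{-\infty}^{\infty} \frac{3 u^{2} e^{- a u^{2}}}{4} \, du = \frac{3 \sqrt{\pi}}{8 a^{\frac{3}{2}}}.$$

The integral on the left is $-I$, so $I = - \frac{3 \sqrt{\pi}}{8 a^{\frac{3}{2}}}$.

Setting $a = \frac{2}{3}$:
$$I = - \frac{9 \sqrt{6} \sqrt{\pi}}{32}.$$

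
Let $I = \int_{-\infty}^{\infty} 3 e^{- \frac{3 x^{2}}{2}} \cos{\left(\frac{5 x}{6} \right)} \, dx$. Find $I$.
$\frac{\sqrt{6} \sqrt{\pi}}{e^{\frac{25}{216}}}$

Let $b$ denote the cosine frequency and define $I(b) = \int_{-\infty}^{\infty} 3 e^{- \frac{3 x^{2}}{2}} \cos{\left(b x \right)} \, dx$.

Differentiating under the integral sign,
$$I'(b) = \int_{-\infty}^{\infty} - 3 x e^{- \frac{3 x^{2}}{2}} \sin{\left(b x \right)} \, dx.$$

Integrate $\int_{-\infty}^{\infty} x \sin(b x)\, e^{- \frac{3 x^{2}}{2}}\, dx$ by parts with $u = \sin(b x)$ and $dv = x\, e^{- \frac{3 x^{2}}{2}}\, dx$, giving $v = - \frac{e^{- \frac{3 x^{2}}{2}}}{3}$. The boundary term vanishes and
$$\int_{-\infty}^{\infty} x \sin(b x)\, e^{- \frac{3 x^{2}}{2}}\, dx = \frac{b}{3} \int_{-\infty}^{\infty} \cos(b x)\, e^{- \frac{3 x^{2}}{2}}\, dx,$$
so $I'(b) = - \frac{b}{3}\, I(b)$.

This is a separable first-order ODE; solving with the initial condition $I(0) = \int_{-\infty}^{\infty} 3 e^{- \frac{3 x^{2}}{2}}\,dx = \sqrt{6} \sqrt{\pi}$ gives
$$I(b) = \sqrt{6} \sqrt{\pi} e^{- \frac{b^{2}}{6}}.$$

Setting $b = \frac{5}{6}$:
$$I = \frac{\sqrt{6} \sqrt{\pi}}{e^{\frac{25}{216}}}.$$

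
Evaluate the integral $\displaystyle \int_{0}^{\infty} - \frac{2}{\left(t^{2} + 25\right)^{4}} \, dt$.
$- \frac{\pi}{250000}$

Recall the elementary integral
$$J(a) = \int_{0}^{\infty} - \frac{2}{a^{2} + t^{2}} \, dt = - \frac{\pi}{a}.$$

Differentiating under the integral sign with respect to $a$,
$$\frac{dJ}{da} = \int_{0}^{\infty} \frac{4 a}{\left(a^{2} + t^{2}\right)^{2}} \, dt = \frac{\pi}{a^{2}},$$
so $\int_{0}^{\infty} - \frac{2}{\left(a^{2} + t^{2}\right)^{2}} \, dt = - \frac{\pi}{2 a^{3}}$.

Repeating — each differentiation of $1/(t^2+a^2)^j$ produces $-2ja/(t^2+a^2)^{j+1}$ — and dividing through by $-2ja$ at each step yields, after $3$ differentiations in total,
$$\int_{0}^{\infty} - \frac{2}{\left(a^{2} + t^{2}\right)^{4}} \, dt = - \frac{5 \pi}{16 a^{7}}.$$

Setting $a = 5$:
$$I = - \frac{\pi}{250000}.$$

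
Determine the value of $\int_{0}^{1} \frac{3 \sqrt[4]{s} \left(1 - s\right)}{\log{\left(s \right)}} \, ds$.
$- \log{\left(\frac{729}{125} \right)}$

Consider the one-parameter family: let $I(a) = \int_{0}^{1} \frac{3 \left(\sqrt[4]{s} - s^{a}\right)}{\log{\left(s \right)}} \, ds$.

Since $\dfrac{\partial}{\partial a}\,s^{a} = s^{a} \ln s$, the $\ln s$ in the denominator cancels and
$$\frac{dI}{da} = \int_{0}^{1} -3 s^{a} \, ds = -3 \left[\frac{s^{a+1}}{a+1}\right]_0^1 = - \frac{3}{a + 1}.$$

Integrating with respect to $a$ gives $I(a) = - \log{\left(\frac{64 \left(a + 1\right)^{3}}{125} \right)} + C$.

At $a = \frac{1}{4}$ the integrand is identically $0$, so $I(\frac{1}{4}) = 0$. The closed form gives $0$, hence $C = 0$.

Setting $a = \frac{5}{4}$:
$$I = - \log{\left(\frac{729}{125} \right)}.$$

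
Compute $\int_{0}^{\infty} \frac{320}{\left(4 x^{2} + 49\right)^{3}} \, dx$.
$\frac{30 \pi}{16807}$

Start from the standard arctangent integral
$$J(a) = \int_{0}^{\infty} \frac{5}{a^{2} + x^{2}} \, dx = \frac{5 \pi}{2 a}.$$

Differentiating under the integral sign with respect to $a$,
$$\frac{dJ}{da} = \int_{0}^{\infty} - \frac{10 a}{\left(a^{2} + x^{2}\right)^{2}} \, dx = - \frac{5 \pi}{2 a^{2}},$$
so $\int_{0}^{\infty} \frac{5}{\left(a^{2} + x^{2}\right)^{2}} \, dx = \frac{5 \pi}{4 a^{3}}$.

Repeating — each differentiation of $1/(x^2+a^2)^j$ produces $-2ja/(x^2+a^2)^{j+1}$ — and dividing through by $-2ja$ at each step yields, after $2$ differentiations in total,
$$\int_{0}^{\infty} \frac{5}{\left(a^{2} + x^{2}\right)^{3}} \, dx = \frac{15 \pi}{16 a^{5}}.$$

Setting $a = \frac{7}{2}$:
$$I = \frac{30 \pi}{16807}.$$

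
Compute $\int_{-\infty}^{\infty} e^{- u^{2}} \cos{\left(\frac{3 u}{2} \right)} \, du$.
$\frac{\sqrt{\pi}}{e^{\frac{9}{16}}}$

Treat the cosine frequency as a parameter and define $I(b) = \int_{-\infty}^{\infty} e^{- u^{2}} \cos{\left(b u \right)} \, du$.

Differentiating under the integral sign,
$$I'(b) = \int_{-\infty}^{\infty} - u e^{- u^{2}} \sin{\left(b u \right)} \, du.$$

Integrate $\int_{-\infty}^{\infty} u \sin(b u)\, e^{- u^{2}}\, du$ by parts with $w = \sin(b u)$ and $dv = u\, e^{- u^{2}}\, du$, giving $v = - \frac{e^{- u^{2}}}{2}$. The boundary term vanishes and
$$\int_{-\infty}^{\infty} u \sin(b u)\, e^{- u^{2}}\, du = \frac{b}{2} \int_{-\infty}^{\infty} \cos(b u)\, e^{- u^{2}}\, du,$$
so $I'(b) = - \frac{b}{2}\, I(b)$.

This is a separable first-order ODE; solving with the initial condition $I(0) = \int_{-\infty}^{\infty} e^{- u^{2}}\,du = \sqrt{\pi}$ gives
$$I(b) = \sqrt{\pi} e^{- \frac{b^{2}}{4}}.$$

Setting $b = \frac{3}{2}$:
$$I = \frac{\sqrt{\pi}}{e^{\frac{9}{16}}}.$$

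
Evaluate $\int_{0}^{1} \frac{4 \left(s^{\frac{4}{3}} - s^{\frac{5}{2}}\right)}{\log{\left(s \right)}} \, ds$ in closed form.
$- \log{\left(\frac{81}{16} \right)}$

Replace the exponent $\frac{5}{2}$ by a parameter $a$: let $I(a) = \int_{0}^{1} \frac{4 \left(s^{\frac{4}{3}} - s^{a}\right)}{\log{\left(s \right)}} \, ds$.

Since $\dfrac{\partial}{\partial a}\,s^{a} = s^{a} \ln s$, the $\ln s$ in the denominator cancels and
$$\frac{dI}{da} = \int_{0}^{1} -4 s^{a} \, ds = -4 \left[\frac{s^{a+1}}{a+1}\right]_0^1 = - \frac{4}{a + 1}.$$

Integrating with respect to $a$ gives $I(a) = - \log{\left(\frac{81 \left(a + 1\right)^{4}}{2401} \right)} + C$.

At $a = \frac{4}{3}$ the integrand is identically $0$, so $I(\frac{4}{3}) = 0$. The closed form gives $0$, hence $C = 0$.

Setting $a = \frac{5}{2}$:
$$I = - \log{\left(\frac{81}{16} \right)}.$$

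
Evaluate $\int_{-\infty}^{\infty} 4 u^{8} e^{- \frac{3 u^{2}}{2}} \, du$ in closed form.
$\frac{140 \sqrt{6} \sqrt{\pi}}{81}$

Begin with the known integral
$$J(a) = \int_{-\infty}^{\infty} 4 e^{- a u^{2}} \, du = \frac{4 \sqrt{\pi}}{\sqrt{a}}.$$

Differentiating under the integral sign brings down a factor of $(-u^2)$:
$$\frac{dJ}{da} = \int_{-\infty}^{\infty} - 4 u^{2} e^{- a u^{2}} \, du = - \frac{2 \sqrt{\pi}}{a^{\frac{3}{2}}}.$$

Repeating $4$ times in total — each differentiation brings down another $(-u^2)$ — gives
$$\frac{d^{4}J}{da^{4}} = \int_{-\infty}^{\infty} 4 u^{8} e^{- a u^{2}} \, du = \frac{105 \sqrt{\pi}}{4 a^{\frac{9}{2}}},$$
and the integrand here is exactly the target integrand, so $I = \frac{105 \sqrt{\pi}}{4 a^{\frac{9}{2}}}$.

Setting $a = \frac{3}{2}$:
$$I = \frac{140 \sqrt{6} \sqrt{\pi}}{81}.$$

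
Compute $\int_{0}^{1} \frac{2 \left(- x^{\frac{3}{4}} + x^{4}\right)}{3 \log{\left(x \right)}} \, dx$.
$\log{\left(\frac{2 \sqrt[3]{14} \cdot 5^{\frac{2}{3}}}{7} \right)}$

Consider the one-parameter family: let $I(a) = \int_{0}^{1} \frac{2 \left(- x^{\frac{3}{4}} + x^{a}\right)}{3 \log{\left(x \right)}} \, dx$.

Since $\dfrac{\partial}{\partial a}\,x^{a} = x^{a} \ln x$, the $\ln x$ in the denominator cancels and
$$\frac{dI}{da} = \int_{0}^{1} \frac{2}{3} x^{a} \, dx = \frac{2}{3} \left[\frac{x^{a+1}}{a+1}\right]_0^1 = \frac{2}{3 \left(a + 1\right)}.$$

Integrating with respect to $a$ gives $I(a) = \log{\left(\frac{2 \sqrt[3]{14} \left(a + 1\right)^{\frac{2}{3}}}{7} \right)} + C$.

At $a = \frac{3}{4}$ the integrand is identically $0$, so $I(\frac{3}{4}) = 0$. The closed form gives $0$, hence $C = 0$.

Setting $a = 4$:
$$I = \log{\left(\frac{2 \sqrt[3]{14} \cdot 5^{\frac{2}{3}}}{7} \right)}.$$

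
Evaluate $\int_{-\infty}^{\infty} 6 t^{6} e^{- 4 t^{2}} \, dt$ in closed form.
$\frac{45 \sqrt{\pi}}{512}$

Start from the elementary integral
$$J(a) = \int_{-\infty}^{\infty} 6 e^{- a t^{2}} \, dt = \frac{6 \sqrt{\pi}}{\sqrt{a}}.$$

Differentiating under the integral sign brings down a factor of $(-t^2)$:
$$\frac{dJ}{da} = \int_{-\infty}^{\infty} - 6 t^{2} e^{- a t^{2}} \, dt = - \frac{3 \sqrt{\pi}}{a^{\frac{3}{2}}}.$$

Repeating $3$ times in total — each differentiation brings down another $(-t^2)$ — gives
$$\frac{d^{3}J}{da^{3}} = \int_{-\infty}^{\infty} - 6 t^{6} e^{- a t^{2}} \, dt = - \frac{45 \sqrt{\pi}}{4 a^{\frac{7}{2}}},$$
and the integrand here is $(-1)^{3}$ times the target integrand, so $I = (-1)^{3}\,\frac{d^{3}J}{da^{3}} = \frac{45 \sqrt{\pi}}{4 a^{\frac{7}{2}}}$.

Setting $a = 4$:
$$I = \frac{45 \sqrt{\pi}}{512}.$$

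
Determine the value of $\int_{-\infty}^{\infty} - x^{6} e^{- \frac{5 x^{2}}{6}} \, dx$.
$- \frac{81 \sqrt{30} \sqrt{\pi}}{125}$

Begin with the known integral
$$J(a) = \int_{-\infty}^{\infty} - e^{- a x^{2}} \, dx = - \frac{\sqrt{\pi}}{\sqrt{a}}.$$

Differentiating under the integral sign brings down a factor of $(-x^2)$:
$$\frac{dJ}{da} = \int_{-\infty}^{\infty} x^{2} e^{- a x^{2}} \, dx = \frac{\sqrt{\pi}}{2 a^{\frac{3}{2}}}.$$

Repeating $3$ times in total — each differentiation brings down another $(-x^2)$ — gives
$$\frac{d^{3}J}{da^{3}} = \int_{-\infty}^{\infty} x^{6} e^{- a x^{2}} \, dx = \frac{15 \sqrt{\pi}}{8 a^{\frac{7}{2}}},$$
and the integrand here is $(-1)^{3}$ times the target integrand, so $I = (-1)^{3}\,\frac{d^{3}J}{da^{3}} = - \frac{15 \sqrt{\pi}}{8 a^{\frac{7}{2}}}$.

Setting $a = \frac{5}{6}$:
$$I = - \frac{81 \sqrt{30} \sqrt{\pi}}{125}.$$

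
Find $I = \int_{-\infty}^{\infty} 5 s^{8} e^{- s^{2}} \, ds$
$\frac{525 \sqrt{\pi}}{16}$

Start from the elementary integral
$$J(a) = \int_{-\infty}^{\infty} 5 e^{- a s^{2}} \, ds = \frac{5 \sqrt{\pi}}{\sqrt{a}}.$$

Differentiating under the integral sign brings down a factor of $(-s^2)$:
$$\frac{dJ}{da} = \int_{-\infty}^{\infty} - 5 s^{2} e^{- a s^{2}} \, ds = - \frac{5 \sqrt{\pi}}{2 a^{\frac{3}{2}}}.$$

Repeating $4$ times in total — each differentiation brings down another $(-s^2)$ — gives
$$\frac{d^{4}J}{da^{4}} = \int_{-\infty}^{\infty} 5 s^{8} e^{- a s^{2}} \, ds = \frac{525 \sqrt{\pi}}{16 a^{\frac{9}{2}}},$$
and the integrand here is exactly the target integrand, so $I = \frac{525 \sqrt{\pi}}{16 a^{\frac{9}{2}}}$.

Setting $a = 1$:
$$I = \frac{525 \sqrt{\pi}}{16}.$$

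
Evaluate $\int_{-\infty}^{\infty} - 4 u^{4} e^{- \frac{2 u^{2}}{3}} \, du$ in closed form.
$- \frac{27 \sqrt{6} \sqrt{\pi}}{8}$

Consider the simpler parametrised integral
$$J(a) = \int_{-\infty}^{\infty} - 4 e^{- a u^{2}} \, du = - \frac{4 \sqrt{\pi}}{\sqrt{a}}.$$

Differentiating under the integral sign brings down a factor of $(-u^2)$:
$$\frac{dJ}{da} = \int_{-\infty}^{\infty} 4 u^{2} e^{- a u^{2}} \, du = \frac{2 \sqrt{\pi}}{a^{\frac{3}{2}}}.$$

Repeating twice in total — each differentiation brings down another $(-u^2)$ — gives
$$\frac{d^{2}J}{da^{2}} = \int_{-\infty}^{\infty} - 4 u^{4} e^{- a u^{2}} \, du = - \frac{3 \sqrt{\pi}}{a^{\frac{5}{2}}},$$
and the integrand here is exactly the target integrand, so $I = - \frac{3 \sqrt{\pi}}{a^{\frac{5}{2}}}$.

Setting $a = \frac{2}{3}$:
$$I = - \frac{27 \sqrt{6} \sqrt{\pi}}{8}.$$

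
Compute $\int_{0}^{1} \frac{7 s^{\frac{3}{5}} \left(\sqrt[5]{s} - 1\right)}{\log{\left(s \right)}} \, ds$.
$\log{\left(\frac{4782969}{2097152} \right)}$

Consider the one-parameter family: let $I(a) = \int_{0}^{1} \frac{7 \left(- s^{\frac{3}{5}} + s^{a}\right)}{\log{\left(s \right)}} \, ds$.

Since $\dfrac{\partial}{\partial a}\,s^{a} = s^{a} \ln s$, the $\ln s$ in the denominator cancels and
$$\frac{dI}{da} = \int_{0}^{1} 7 s^{a} \, ds = 7 \left[\frac{s^{a+1}}{a+1}\right]_0^1 = \frac{7}{a + 1}.$$

Integrating with respect to $a$ gives $I(a) = \log{\left(\frac{78125 \left(a + 1\right)^{7}}{2097152} \right)} + C$.

At $a = \frac{3}{5}$ the integrand is identically $0$, so $I(\frac{3}{5}) = 0$. The closed form gives $0$, hence $C = 0$.

Setting $a = \frac{4}{5}$:
$$I = \log{\left(\frac{4782969}{2097152} \right)}.$$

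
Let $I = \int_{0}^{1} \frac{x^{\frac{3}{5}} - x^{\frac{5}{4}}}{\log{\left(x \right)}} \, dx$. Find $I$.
$\log{\left(\frac{32}{45} \right)}$

Consider the one-parameter family: let $I(a) = \int_{0}^{1} \frac{- x^{\frac{5}{4}} + x^{a}}{\log{\left(x \right)}} \, dx$.

Since $\dfrac{\partial}{\partial a}\,x^{a} = x^{a} \ln x$, the $\ln x$ in the denominator cancels and
$$\frac{dI}{da} = \int_{0}^{1} x^{a} \, dx = \left[\frac{x^{a+1}}{a+1}\right]_0^1 = \frac{1}{a + 1}.$$

Integrating with respect to $a$ gives $I(a) = \log{\left(\frac{4 a}{9} + \frac{4}{9} \right)} + C$.

At $a = \frac{5}{4}$ the integrand is identically $0$, so $I(\frac{5}{4}) = 0$. The closed form gives $0$, hence $C = 0$.

Setting $a = \frac{3}{5}$:
$$I = \log{\left(\frac{32}{45} \right)}.$$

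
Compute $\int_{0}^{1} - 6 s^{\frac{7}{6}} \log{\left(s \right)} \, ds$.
$\frac{216}{169}$

Start from the elementary integral
$$J(a) = \int_{0}^{1} - 6 s^{a} \, ds = - \frac{6}{a + 1}.$$

Differentiating under the integral sign brings down a factor of $\ln s$:
$$\frac{dJ}{da} = \int_{0}^{1} - 6 s^{a} \log{\left(s \right)} \, ds = \frac{6}{\left(a + 1\right)^{2}}.$$

The integral on the left is $I$, so $I = \frac{6}{\left(a + 1\right)^{2}}$.

Setting $a = \frac{7}{6}$:
$$I = \frac{216}{169}.$$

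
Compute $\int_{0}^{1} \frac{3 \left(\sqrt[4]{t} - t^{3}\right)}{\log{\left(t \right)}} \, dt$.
$\log{\left(\frac{125}{4096} \right)}$

Consider the one-parameter family: let $I(a) = \int_{0}^{1} \frac{3 \left(- t^{3} + t^{a}\right)}{\log{\left(t \right)}} \, dt$.

Since $\dfrac{\partial}{\partial a}\,t^{a} = t^{a} \ln t$, the $\ln t$ in the denominator cancels and
$$\frac{dI}{da} = \int_{0}^{1} 3 t^{a} \, dt = 3 \left[\frac{t^{a+1}}{a+1}\right]_0^1 = \frac{3}{a + 1}.$$

Integrating with respect to $a$ gives $I(a) = \log{\left(\frac{\left(a + 1\right)^{3}}{64} \right)} + C$.

At $a = 3$ the integrand is identically $0$, so $I(3) = 0$. The closed form gives $0$, hence $C = 0$.

Setting $a = \frac{1}{4}$:
$$I = \log{\left(\frac{125}{4096} \right)}.$$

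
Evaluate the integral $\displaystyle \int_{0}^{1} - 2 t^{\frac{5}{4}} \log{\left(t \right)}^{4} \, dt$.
$- \frac{16384}{19683}$

Begin with the known integral
$$J(a) = \int_{0}^{1} - 2 t^{a} \, dt = - \frac{2}{a + 1}.$$

Differentiating under the integral sign brings down a factor of $\ln t$:
$$\frac{dJ}{da} = \int_{0}^{1} - 2 t^{a} \log{\left(t \right)} \, dt = \frac{2}{\left(a + 1\right)^{2}}.$$

Repeating $4$ times in total — each differentiation brings down another $\ln t$ — gives
$$\frac{d^{4}J}{da^{4}} = \int_{0}^{1} - 2 t^{a} \log{\left(t \right)}^{4} \, dt = - \frac{48}{\left(a + 1\right)^{5}},$$
and the integrand here is exactly the target integrand, so $I = - \frac{48}{\left(a + 1\right)^{5}}$.

Setting $a = \frac{5}{4}$:
$$I = - \frac{16384}{19683}.$$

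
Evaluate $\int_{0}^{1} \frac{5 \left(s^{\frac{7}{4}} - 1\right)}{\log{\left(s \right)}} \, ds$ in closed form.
$\log{\left(\frac{161051}{1024} \right)}$

Consider the one-parameter family: let $I(a) = \int_{0}^{1} \frac{5 \left(s^{a} - 1\right)}{\log{\left(s \right)}} \, ds$.

Since $\dfrac{\partial}{\partial a}\,s^{a} = s^{a} \ln s$, the $\ln s$ in the denominator cancels and
$$\frac{dI}{da} = \int_{0}^{1} 5 s^{a} \, ds = 5 \left[\frac{s^{a+1}}{a+1}\right]_0^1 = \frac{5}{a + 1}.$$

Integrating with respect to $a$ gives $I(a) = 5 \log{\left(a + 1 \right)} + C$.

At $a = 0$ the integrand is identically $0$, so $I(0) = 0$. The closed form gives $0$, hence $C = 0$.

Setting $a = \frac{7}{4}$:
$$I = \log{\left(\frac{161051}{1024} \right)}.$$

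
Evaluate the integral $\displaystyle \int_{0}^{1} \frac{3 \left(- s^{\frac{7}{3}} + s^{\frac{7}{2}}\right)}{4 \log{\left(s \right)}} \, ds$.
$\log{\left(\frac{9 \sqrt[4]{15} \sqrt{2}}{20} \right)}$

Introduce a parameter $a$ in the exponent: let $I(a) = \int_{0}^{1} \frac{3 \left(- s^{\frac{7}{3}} + s^{a}\right)}{4 \log{\left(s \right)}} \, ds$.

Since $\dfrac{\partial}{\partial a}\,s^{a} = s^{a} \ln s$, the $\ln s$ in the denominator cancels and
$$\frac{dI}{da} = \int_{0}^{1} \frac{3}{4} s^{a} \, ds = \frac{3}{4} \left[\frac{s^{a+1}}{a+1}\right]_0^1 = \frac{3}{4 \left(a + 1\right)}.$$

Integrating with respect to $a$ gives $I(a) = \log{\left(\frac{\sqrt[4]{10} \cdot 3^{\frac{3}{4}} \left(a + 1\right)^{\frac{3}{4}}}{10} \right)} + C$.

At $a = \frac{7}{3}$ the integrand is identically $0$, so $I(\frac{7}{3}) = 0$. The closed form gives $0$, hence $C = 0$.

Setting $a = \frac{7}{2}$:
$$I = \log{\left(\frac{9 \sqrt[4]{15} \sqrt{2}}{20} \right)}.$$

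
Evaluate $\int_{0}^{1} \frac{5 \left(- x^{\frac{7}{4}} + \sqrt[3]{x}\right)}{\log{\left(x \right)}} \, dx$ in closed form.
$- \log{\left(\frac{39135393}{1048576} \right)}$

Introduce a parameter $a$ in the exponent: let $I(a) = \int_{0}^{1} \frac{5 \left(\sqrt[3]{x} - x^{a}\right)}{\log{\left(x \right)}} \, dx$.

Since $\dfrac{\partial}{\partial a}\,x^{a} = x^{a} \ln x$, the $\ln x$ in the denominator cancels and
$$\frac{dI}{da} = \int_{0}^{1} -5 x^{a} \, dx = -5 \left[\frac{x^{a+1}}{a+1}\right]_0^1 = - \frac{5}{a + 1}.$$

Integrating with respect to $a$ gives $I(a) = - \log{\left(\frac{243 \left(a + 1\right)^{5}}{1024} \right)} + C$.

At $a = \frac{1}{3}$ the integrand is identically $0$, so $I(\frac{1}{3}) = 0$. The closed form gives $0$, hence $C = 0$.

Setting $a = \frac{7}{4}$:
$$I = - \log{\left(\frac{39135393}{1048576} \right)}.$$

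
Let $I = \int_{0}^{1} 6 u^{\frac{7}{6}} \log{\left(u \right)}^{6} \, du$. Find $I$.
$\frac{1209323520}{62748517}$

Begin with the known integral
$$J(a) = \int_{0}^{1} 6 u^{a} \, du = \frac{6}{a + 1}.$$

Differentiating under the integral sign brings down a factor of $\ln u$:
$$\frac{dJ}{da} = \int_{0}^{1} 6 u^{a} \log{\left(u \right)} \, du = - \frac{6}{\left(a + 1\right)^{2}}.$$

Repeating $6$ times in total — each differentiation brings down another $\ln u$ — gives
$$\frac{d^{6}J}{da^{6}} = \int_{0}^{1} 6 u^{a} \log{\left(u \right)}^{6} \, du = \frac{4320}{\left(a + 1\right)^{7}},$$
and the integrand here is exactly the target integrand, so $I = \frac{4320}{\left(a + 1\right)^{7}}$.

Setting $a = \frac{7}{6}$:
$$I = \frac{1209323520}{62748517}.$$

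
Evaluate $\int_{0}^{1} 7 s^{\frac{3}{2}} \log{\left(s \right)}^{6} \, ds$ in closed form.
$\frac{129024}{15625}$

Consider the simpler parametrised integral
$$J(a) = \int_{0}^{1} 7 s^{a} \, ds = \frac{7}{a + 1}.$$

Differentiating under the integral sign brings down a factor of $\ln s$:
$$\frac{dJ}{da} = \int_{0}^{1} 7 s^{a} \log{\left(s \right)} \, ds = - \frac{7}{\left(a + 1\right)^{2}}.$$

Repeating $6$ times in total — each differentiation brings down another $\ln s$ — gives
$$\frac{d^{6}J}{da^{6}} = \int_{0}^{1} 7 s^{a} \log{\left(s \right)}^{6} \, ds = \frac{5040}{\left(a + 1\right)^{7}},$$
and the integrand here is exactly the target integrand, so $I = \frac{5040}{\left(a + 1\right)^{7}}$.

Setting $a = \frac{3}{2}$:
$$I = \frac{129024}{15625}.$$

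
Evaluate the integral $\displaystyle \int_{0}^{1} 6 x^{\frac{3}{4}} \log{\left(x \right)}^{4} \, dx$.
$\frac{147456}{16807}$

Consider the simpler parametrised integral
$$J(a) = \int_{0}^{1} 6 x^{a} \, dx = \frac{6}{a + 1}.$$

Differentiating under the integral sign brings down a factor of $\ln x$:
$$\frac{dJ}{da} = \int_{0}^{1} 6 x^{a} \log{\left(x \right)} \, dx = - \frac{6}{\left(a + 1\right)^{2}}.$$

Repeating $4$ times in total — each differentiation brings down another $\ln x$ — gives
$$\frac{d^{4}J}{da^{4}} = \int_{0}^{1} 6 x^{a} \log{\left(x \right)}^{4} \, dx = \frac{144}{\left(a + 1\right)^{5}},$$
and the integrand here is exactly the target integrand, so $I = \frac{144}{\left(a + 1\right)^{5}}$.

Setting $a = \frac{3}{4}$:
$$I = \frac{147456}{16807}.$$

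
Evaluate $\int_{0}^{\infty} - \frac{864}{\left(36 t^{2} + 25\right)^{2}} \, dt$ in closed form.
$- \frac{36 \pi}{125}$

Begin with the known result
$$J(a) = \int_{0}^{\infty} - \frac{2}{3 \left(a^{2} + t^{2}\right)} \, dt = - \frac{\pi}{3 a}.$$

Differentiating under the integral sign with respect to $a$,
$$\frac{dJ}{da} = \int_{0}^{\infty} \frac{4 a}{3 \left(a^{2} + t^{2}\right)^{2}} \, dt = \frac{\pi}{3 a^{2}},$$
so $\int_{0}^{\infty} - \frac{2}{3 \left(a^{2} + t^{2}\right)^{2}} \, dt = - \frac{\pi}{6 a^{3}}$.

Setting $a = \frac{5}{6}$:
$$I = - \frac{36 \pi}{125}.$$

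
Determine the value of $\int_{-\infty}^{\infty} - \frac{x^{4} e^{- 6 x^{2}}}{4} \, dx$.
$- \frac{\sqrt{6} \sqrt{\pi}}{1152}$

Start from the elementary integral
$$J(a) = \int_{-\infty}^{\infty} - \frac{e^{- a x^{2}}}{4} \, dx = - \frac{\sqrt{\pi}}{4 \sqrt{a}}.$$

Differentiating under the integral sign brings down a factor of $(-x^2)$:
$$\frac{dJ}{da} = \int_{-\infty}^{\infty} \frac{x^{2} e^{- a x^{2}}}{4} \, dx = \frac{\sqrt{\pi}}{8 a^{\frac{3}{2}}}.$$

Repeating twice in total — each differentiation brings down another $(-x^2)$ — gives
$$\frac{d^{2}J}{da^{2}} = \int_{-\infty}^{\infty} - \frac{x^{4} e^{- a x^{2}}}{4} \, dx = - \frac{3 \sqrt{\pi}}{16 a^{\frac{5}{2}}},$$
and the integrand here is exactly the target integrand, so $I = - \frac{3 \sqrt{\pi}}{16 a^{\frac{5}{2}}}$.

Setting $a = 6$:
$$I = - \frac{\sqrt{6} \sqrt{\pi}}{1152}.$$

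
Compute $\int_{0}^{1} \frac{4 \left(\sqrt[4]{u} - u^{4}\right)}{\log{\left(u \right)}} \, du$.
$- \log{\left(256 \right)}$

Replace the exponent $\frac{1}{4}$ by a parameter $a$: let $I(a) = \int_{0}^{1} \frac{4 \left(- u^{4} + u^{a}\right)}{\log{\left(u \right)}} \, du$.

Since $\dfrac{\partial}{\partial a}\,u^{a} = u^{a} \ln u$, the $\ln u$ in the denominator cancels and
$$\frac{dI}{da} = \int_{0}^{1} 4 u^{a} \, du = 4 \left[\frac{u^{a+1}}{a+1}\right]_0^1 = \frac{4}{a + 1}.$$

Integrating with respect to $a$ gives $I(a) = \log{\left(\frac{\left(a + 1\right)^{4}}{625} \right)} + C$.

At $a = 4$ the integrand is identically $0$, so $I(4) = 0$. The closed form gives $0$, hence $C = 0$.

Setting $a = \frac{1}{4}$:
$$I = - \log{\left(256 \right)}.$$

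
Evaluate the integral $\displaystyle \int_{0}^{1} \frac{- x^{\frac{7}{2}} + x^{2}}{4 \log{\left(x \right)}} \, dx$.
$- \frac{\log{\left(3 \right)}}{4} + \frac{\log{\left(2 \right)}}{4}$

Consider the one-parameter family: let $I(a) = \int_{0}^{1} \frac{- x^{\frac{7}{2}} + x^{a}}{4 \log{\left(x \right)}} \, dx$.

Since $\dfrac{\partial}{\partial a}\,x^{a} = x^{a} \ln x$, the $\ln x$ in the denominator cancels and
$$\frac{dI}{da} = \int_{0}^{1} \frac{1}{4} x^{a} \, dx = \frac{1}{4} \left[\frac{x^{a+1}}{a+1}\right]_0^1 = \frac{1}{4 \left(a + 1\right)}.$$

Integrating with respect to $a$ gives $I(a) = \frac{\log{\left(a + 1 \right)}}{4} - \frac{\log{\left(3 \right)}}{2} + \frac{\log{\left(2 \right)}}{4} + C$.

At $a = \frac{7}{2}$ the integrand is identically $0$, so $I(\frac{7}{2}) = 0$. The closed form gives $0$, hence $C = 0$.

Setting $a = 2$:
$$I = - \frac{\log{\left(3 \right)}}{4} + \frac{\log{\left(2 \right)}}{4}.$$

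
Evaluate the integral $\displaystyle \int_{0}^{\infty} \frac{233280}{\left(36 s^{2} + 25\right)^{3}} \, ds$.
$\frac{1458 \pi}{625}$

Start from the standard arctangent integral
$$J(a) = \int_{0}^{\infty} \frac{5}{a^{2} + s^{2}} \, ds = \frac{5 \pi}{2 a}.$$

Differentiating under the integral sign with respect to $a$,
$$\frac{dJ}{da} = \int_{0}^{\infty} - \frac{10 a}{\left(a^{2} + s^{2}\right)^{2}} \, ds = - \frac{5 \pi}{2 a^{2}},$$
so $\int_{0}^{\infty} \frac{5}{\left(a^{2} + s^{2}\right)^{2}} \, ds = \frac{5 \pi}{4 a^{3}}$.

Repeating — each differentiation of $1/(s^2+a^2)^j$ produces $-2ja/(s^2+a^2)^{j+1}$ — and dividing through by $-2ja$ at each step yields, after $2$ differentiations in total,
$$\int_{0}^{\infty} \frac{5}{\left(a^{2} + s^{2}\right)^{3}} \, ds = \frac{15 \pi}{16 a^{5}}.$$

Setting $a = \frac{5}{6}$:
$$I = \frac{1458 \pi}{625}.$$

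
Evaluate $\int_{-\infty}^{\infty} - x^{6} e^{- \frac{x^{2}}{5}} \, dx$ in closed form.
$- \frac{1875 \sqrt{5} \sqrt{\pi}}{8}$

Start from the elementary integral
$$J(a) = \int_{-\infty}^{\infty} - e^{- a x^{2}} \, dx = - \frac{\sqrt{\pi}}{\sqrt{a}}.$$

Differentiating under the integral sign brings down a factor of $(-x^2)$:
$$\frac{dJ}{da} = \int_{-\infty}^{\infty} x^{2} e^{- a x^{2}} \, dx = \frac{\sqrt{\pi}}{2 a^{\frac{3}{2}}}.$$

Repeating $3$ times in total — each differentiation brings down another $(-x^2)$ — gives
$$\frac{d^{3}J}{da^{3}} = \int_{-\infty}^{\infty} x^{6} e^{- a x^{2}} \, dx = \frac{15 \sqrt{\pi}}{8 a^{\frac{7}{2}}},$$
and the integrand here is $(-1)^{3}$ times the target integrand, so $I = (-1)^{3}\,\frac{d^{3}J}{da^{3}} = - \frac{15 \sqrt{\pi}}{8 a^{\frac{7}{2}}}$.

Setting $a = \frac{1}{5}$:
$$I = - \frac{1875 \sqrt{5} \sqrt{\pi}}{8}.$$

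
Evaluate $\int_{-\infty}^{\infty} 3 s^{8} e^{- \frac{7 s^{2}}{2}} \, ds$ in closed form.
$\frac{45 \sqrt{14} \sqrt{\pi}}{2401}$

Start from the elementary integral
$$J(a) = \int_{-\infty}^{\infty} 3 e^{- a s^{2}} \, ds = \frac{3 \sqrt{\pi}}{\sqrt{a}}.$$

Differentiating under the integral sign brings down a factor of $(-s^2)$:
$$\frac{dJ}{da} = \int_{-\infty}^{\infty} - 3 s^{2} e^{- a s^{2}} \, ds = - \frac{3 \sqrt{\pi}}{2 a^{\frac{3}{2}}}.$$

Repeating $4$ times in total — each differentiation brings down another $(-s^2)$ — gives
$$\frac{d^{4}J}{da^{4}} = \int_{-\infty}^{\infty} 3 s^{8} e^{- a s^{2}} \, ds = \frac{315 \sqrt{\pi}}{16 a^{\frac{9}{2}}},$$
and the integrand here is exactly the target integrand, so $I = \frac{315 \sqrt{\pi}}{16 a^{\frac{9}{2}}}$.

Setting $a = \frac{7}{2}$:
$$I = \frac{45 \sqrt{14} \sqrt{\pi}}{2401}.$$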